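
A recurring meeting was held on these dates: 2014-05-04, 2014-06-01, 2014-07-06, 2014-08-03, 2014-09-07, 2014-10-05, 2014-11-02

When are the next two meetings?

All dates are Sundays, 28, 35, 28, 35, 28, 28 days apart.
Specifically, the 1st Sunday of each month.
1st Sunday of December 2014: 2014-12-07.
January 2015 — 1st Sunday is 2015-01-04.

2014-12-07, 2015-01-04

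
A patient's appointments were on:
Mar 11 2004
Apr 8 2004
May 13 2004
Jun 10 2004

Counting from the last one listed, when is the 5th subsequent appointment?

Nov 11 2004

These are Thursdays at 28- or 35-day spacing (28, 35, 28).
The pattern: 2nd Thursday of the month.
July 2004 — 2nd Thursday is Jul 8 2004.
2nd Thursday of August 2004: Aug 12 2004.
September 2004 — 2nd Thursday is Sep 9 2004.
2nd Thursday of October 2004: Oct 14 2004.
2nd Thursday of November 2004: Nov 11 2004.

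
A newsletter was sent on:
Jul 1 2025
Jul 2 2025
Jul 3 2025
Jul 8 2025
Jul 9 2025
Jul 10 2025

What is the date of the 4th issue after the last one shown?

Jul 22 2025

Every event lands on a Tuesday or Wednesday or Thursday (gaps cycle 1, 1, 5, 1, 1).
So the schedule is: every Tuesday, Wednesday and Thursday.
Next Tuesday: Jul 15 2025.
The following Wednesday is Jul 16 2025.
Next Thursday: Jul 17 2025.
Next Tuesday: Jul 22 2025.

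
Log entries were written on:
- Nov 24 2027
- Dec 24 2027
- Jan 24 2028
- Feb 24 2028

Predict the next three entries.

Mar 24 2028, Apr 24 2028, May 24 2028

The day-of-month is always 24 (30, 31, 31 days between events).
So this recurs on the 24th of each month.
Next: March 2028 → Mar 24 2028.
Next: April 2028 → Apr 24 2028.
May 2028: May 24 2028.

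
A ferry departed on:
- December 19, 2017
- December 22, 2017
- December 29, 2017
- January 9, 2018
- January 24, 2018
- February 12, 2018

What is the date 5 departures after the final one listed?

July 17, 2018

Intervals are 3, 7, 11, 15, 19 days — an arithmetic progression with common difference 4.
Next gap: 23 days. February 12, 2018 + 23 days = March 7, 2018.
Next gap: 27 days. March 7, 2018 + 27 days = April 3, 2018.
Next gap: 31 days. April 3, 2018 + 31 days = May 4, 2018.
Next gap: 35 days. May 4, 2018 + 35 days = June 8, 2018.
Next gap: 39 days. June 8, 2018 + 39 days = July 17, 2018.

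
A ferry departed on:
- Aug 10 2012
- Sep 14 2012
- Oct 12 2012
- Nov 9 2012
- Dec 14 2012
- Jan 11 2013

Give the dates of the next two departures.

Feb 8 2013, Mar 8 2013

All dates are Fridays, 35, 28, 28, 35, 28 days apart.
Specifically, the 2nd Friday of each month.
February 2013 — 2nd Friday is Feb 8 2013.
2nd Friday of March 2013: Mar 8 2013.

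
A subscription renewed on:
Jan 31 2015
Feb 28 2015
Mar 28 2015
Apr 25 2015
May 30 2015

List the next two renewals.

Jun 27 2015, Jul 25 2015

These are Saturdays with 28, 28, 28, 35-day gaps.
Each is the final Saturday of its month — Jan 31 2015 is past the 28th, so '4th Saturday' doesn't fit.
June 2015 ends with Saturday Jun 27 2015.
July 2015 ends with Saturday Jul 25 2015.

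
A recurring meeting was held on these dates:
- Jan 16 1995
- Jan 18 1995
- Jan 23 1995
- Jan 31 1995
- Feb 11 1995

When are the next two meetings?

The spacing grows by 3 each time: 2, 5, 8, 11 days.
Next gap: 14 days. Feb 11 1995 + 14 days = Feb 25 1995.
Next gap: 17 days. Feb 25 1995 + 17 days = Mar 14 1995.

Feb 25 1995, Mar 14 1995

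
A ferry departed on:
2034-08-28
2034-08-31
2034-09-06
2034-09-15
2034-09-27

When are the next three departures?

2034-10-12, 2034-10-30, 2034-11-20

Intervals are 3, 6, 9, 12 days — an arithmetic progression with common difference 3.
Next gap: 15 days. 2034-09-27 + 15 days = 2034-10-12.
Next gap: 18 days. 2034-10-12 + 18 days = 2034-10-30.
Next gap: 21 days. 2034-10-30 + 21 days = 2034-11-20.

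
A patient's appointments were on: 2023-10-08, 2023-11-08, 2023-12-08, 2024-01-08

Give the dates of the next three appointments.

2024-02-08, 2024-03-08, 2024-04-08

Gaps: 31, 30, 31 days — not constant. Every event is on the 8th of the month.
Pattern: the 8th of each month.
Next: February 2024 → 2024-02-08.
Next: March 2024 → 2024-03-08.
April 2024: 2024-04-08.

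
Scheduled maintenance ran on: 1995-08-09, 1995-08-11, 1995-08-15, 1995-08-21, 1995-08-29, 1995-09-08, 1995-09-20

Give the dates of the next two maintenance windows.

1995-10-04, 1995-10-20

Intervals are 2, 4, 6, 8, 10, 12 days — an arithmetic progression with common difference 2.
Next gap: 14 days. 1995-09-20 + 14 days = 1995-10-04.
Next gap: 16 days. 1995-10-04 + 16 days = 1995-10-20.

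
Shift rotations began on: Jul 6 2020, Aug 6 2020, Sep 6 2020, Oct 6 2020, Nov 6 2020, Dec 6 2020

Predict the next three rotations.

Each date is the 6th; the gaps (31, 31, 30, 31, 30) track the month lengths.
The rule is the 6th of each month.
Next: January 2021 → Jan 6 2021.
February 2021: Feb 6 2021.
Next: March 2021 → Mar 6 2021.

Jan 6 2021, Feb 6 2021, Mar 6 2021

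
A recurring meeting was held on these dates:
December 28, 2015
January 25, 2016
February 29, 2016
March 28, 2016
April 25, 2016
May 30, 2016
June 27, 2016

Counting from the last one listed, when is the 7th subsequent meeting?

January 30, 2017

Every date is a Monday; gaps 28, 35, 28, 28, 35, 28 days.
Each is the last Monday of its month (at least one falls on the 29th or later, ruling out '4th Monday').
July 2016 ends with Monday July 25, 2016.
Last Monday of August 2016: August 29, 2016.
Last Monday of September 2016: September 26, 2016.
Last Monday of October 2016: October 31, 2016.
Last Monday of November 2016: November 28, 2016.
December 2016 ends with Monday December 26, 2016.
Last Monday of January 2017: January 30, 2017.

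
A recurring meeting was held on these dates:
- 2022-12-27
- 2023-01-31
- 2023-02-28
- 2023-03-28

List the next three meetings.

2023-04-25, 2023-05-30, 2023-06-27

These are Tuesdays with 35, 28, 28-day gaps.
Each is the final Tuesday of its month — 2023-01-31 is past the 28th, so '4th Tuesday' doesn't fit.
April 2023 ends with Tuesday 2023-04-25.
Last Tuesday of May 2023: 2023-05-30.
June 2023 ends with Tuesday 2023-06-27.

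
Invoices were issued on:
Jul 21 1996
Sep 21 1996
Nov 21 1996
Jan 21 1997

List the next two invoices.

Mar 21 1997, May 21 1997

The day-of-month is always 21 (62, 61, 61 days between events).
So this recurs on the 21st of every 2 months.
March 1997: Mar 21 1997.
May 1997: May 21 1997.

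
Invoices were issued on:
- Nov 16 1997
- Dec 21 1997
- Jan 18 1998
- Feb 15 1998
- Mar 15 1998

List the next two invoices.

All dates are Sundays, 35, 28, 28, 28 days apart.
Specifically, the 3rd Sunday of each month.
3rd Sunday of April 1998: Apr 19 1998.
3rd Sunday of May 1998: May 17 1998.

Apr 19 1998, May 17 1998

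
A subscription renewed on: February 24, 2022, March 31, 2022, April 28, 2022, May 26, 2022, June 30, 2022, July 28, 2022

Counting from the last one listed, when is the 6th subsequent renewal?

January 26, 2023

All Thursdays; the gaps (35, 28, 28, 35, 28) vary with month length.
This is the last Thursday of each month.
Last Thursday of August 2022: August 25, 2022.
September 2022 ends with Thursday September 29, 2022.
Last Thursday of October 2022: October 27, 2022.
November 2022 ends with Thursday November 24, 2022.
December 2022 ends with Thursday December 29, 2022.
January 2023 ends with Thursday January 26, 2023.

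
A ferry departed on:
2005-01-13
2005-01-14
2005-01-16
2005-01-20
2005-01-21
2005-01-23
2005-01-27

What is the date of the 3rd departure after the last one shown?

Every event lands on a Thursday or Friday or Sunday (gaps cycle 1, 2, 4, 1, 2, 4).
So the schedule is: every Thursday, Friday and Sunday.
The following Friday is 2005-01-28.
Next Sunday: 2005-01-30.
Next Thursday: 2005-02-03.

2005-02-03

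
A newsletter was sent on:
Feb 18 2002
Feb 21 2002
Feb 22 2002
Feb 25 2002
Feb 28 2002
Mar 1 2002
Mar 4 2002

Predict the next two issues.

The gap pattern 3, 1, 3, 3, 1, 3 repeats every 3 events.
These are the Mondays, Thursdays and Fridays of each week.
Next Thursday: Mar 7 2002.
The following Friday is Mar 8 2002.

Mar 7 2002, Mar 8 2002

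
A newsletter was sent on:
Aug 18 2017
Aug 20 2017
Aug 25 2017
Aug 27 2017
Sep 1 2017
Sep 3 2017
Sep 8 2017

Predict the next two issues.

Sep 10 2017, Sep 15 2017

The gap pattern 2, 5, 2, 5, 2, 5 repeats every 2 events.
These are the Fridays and Sundays of each week.
The following Sunday is Sep 10 2017.
Next Friday: Sep 15 2017.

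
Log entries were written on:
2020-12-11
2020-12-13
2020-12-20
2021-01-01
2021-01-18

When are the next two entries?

2021-02-09, 2021-03-08

The spacing grows by 5 each time: 2, 7, 12, 17 days.
Next gap: 22 days. 2021-01-18 + 22 days = 2021-02-09.
Next gap: 27 days. 2021-02-09 + 27 days = 2021-03-08.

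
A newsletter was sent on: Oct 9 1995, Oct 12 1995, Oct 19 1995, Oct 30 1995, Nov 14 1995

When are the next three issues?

Dec 3 1995, Dec 26 1995, Jan 22 1996

The spacing grows by 4 each time: 3, 7, 11, 15 days.
Next gap: 19 days. Nov 14 1995 + 19 days = Dec 3 1995.
Next gap: 23 days. Dec 3 1995 + 23 days = Dec 26 1995.
Next gap: 27 days. Dec 26 1995 + 27 days = Jan 22 1996.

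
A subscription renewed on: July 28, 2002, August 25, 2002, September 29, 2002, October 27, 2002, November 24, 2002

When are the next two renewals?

These are Sundays with 28, 35, 28, 28-day gaps.
Each is the final Sunday of its month — September 29, 2002 is past the 28th, so '4th Sunday' doesn't fit.
December 2002 ends with Sunday December 29, 2002.
January 2003 ends with Sunday January 26, 2003.

December 29, 2002; January 26, 2003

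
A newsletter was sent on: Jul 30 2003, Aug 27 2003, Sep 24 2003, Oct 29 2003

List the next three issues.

Nov 26 2003, Dec 31 2003, Jan 28 2004

Every date is a Wednesday; gaps 28, 28, 35 days.
Each is the last Wednesday of its month (at least one falls on the 29th or later, ruling out '4th Wednesday').
Last Wednesday of November 2003: Nov 26 2003.
Last Wednesday of December 2003: Dec 31 2003.
January 2004 ends with Wednesday Jan 28 2004.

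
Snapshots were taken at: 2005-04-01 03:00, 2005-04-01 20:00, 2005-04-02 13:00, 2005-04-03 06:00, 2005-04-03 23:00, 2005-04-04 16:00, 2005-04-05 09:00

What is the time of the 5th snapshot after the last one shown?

Gaps: 17, 17, 17, 17, 17, 17 hours — each event is 17 hours after the previous one.
2005-04-05 09:00 + 17 h = 2005-04-06 02:00.
2005-04-06 02:00 + 17 h = 2005-04-06 19:00.
2005-04-06 19:00 + 17 h = 2005-04-07 12:00.
2005-04-07 12:00 + 17 h = 2005-04-08 05:00.
2005-04-08 05:00 + 17 h = 2005-04-08 22:00.

2005-04-08 22:00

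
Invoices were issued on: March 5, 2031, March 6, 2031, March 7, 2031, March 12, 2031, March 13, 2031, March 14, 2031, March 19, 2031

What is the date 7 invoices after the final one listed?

The gap pattern 1, 1, 5, 1, 1, 5 repeats every 3 events.
These are the Wednesdays, Thursdays and Fridays of each week.
Next Thursday: March 20, 2031.
The following Friday is March 21, 2031.
The following Wednesday is March 26, 2031.
The following Thursday is March 27, 2031.
The following Friday is March 28, 2031.
Next Wednesday: April 2, 2031.
The following Thursday is April 3, 2031.

April 3, 2031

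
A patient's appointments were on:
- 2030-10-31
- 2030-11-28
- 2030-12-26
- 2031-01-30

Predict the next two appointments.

Every date is a Thursday; gaps 28, 28, 35 days.
Each is the last Thursday of its month (at least one falls on the 29th or later, ruling out '4th Thursday').
February 2031 ends with Thursday 2031-02-27.
March 2031 ends with Thursday 2031-03-27.

2031-02-27, 2031-03-27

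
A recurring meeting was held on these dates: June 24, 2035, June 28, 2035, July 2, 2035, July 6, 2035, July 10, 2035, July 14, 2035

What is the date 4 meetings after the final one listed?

July 30, 2035

The spacing is 4, 4, 4, 4, 4 days — always 4 days.
July 14, 2035 + 4 days = July 18, 2035.
July 18, 2035 + 4 days = July 22, 2035.
July 22, 2035 + 4 days = July 26, 2035.
July 26, 2035 + 4 days = July 30, 2035.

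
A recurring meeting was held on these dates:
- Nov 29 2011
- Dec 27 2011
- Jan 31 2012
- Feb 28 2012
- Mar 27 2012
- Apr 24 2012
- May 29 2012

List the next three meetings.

Every date is a Tuesday; gaps 28, 35, 28, 28, 28, 35 days.
Each is the last Tuesday of its month (at least one falls on the 29th or later, ruling out '4th Tuesday').
Last Tuesday of June 2012: Jun 26 2012.
Last Tuesday of July 2012: Jul 31 2012.
Last Tuesday of August 2012: Aug 28 2012.

Jun 26 2012, Jul 31 2012, Aug 28 2012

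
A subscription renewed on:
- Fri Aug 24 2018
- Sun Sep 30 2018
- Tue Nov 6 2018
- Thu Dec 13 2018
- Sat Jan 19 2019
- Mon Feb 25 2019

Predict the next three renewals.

The spacing is 37, 37, 37, 37, 37 days — always 37 days.
Mon Feb 25 2019 + 37 days = Wed Apr 3 2019.
Wed Apr 3 2019 + 37 days = Fri May 10 2019.
Fri May 10 2019 + 37 days = Sun Jun 16 2019.

Wed Apr 3 2019, Fri May 10 2019, Sun Jun 16 2019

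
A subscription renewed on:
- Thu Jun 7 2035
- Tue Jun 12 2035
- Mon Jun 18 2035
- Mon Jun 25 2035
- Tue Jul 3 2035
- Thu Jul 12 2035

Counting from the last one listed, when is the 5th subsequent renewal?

The spacing grows by 1 each time: 5, 6, 7, 8, 9 days.
Next gap: 10 days. Thu Jul 12 2035 + 10 days = Sun Jul 22 2035.
Next gap: 11 days. Sun Jul 22 2035 + 11 days = Thu Aug 2 2035.
Next gap: 12 days. Thu Aug 2 2035 + 12 days = Tue Aug 14 2035.
Next gap: 13 days. Tue Aug 14 2035 + 13 days = Mon Aug 27 2035.
Next gap: 14 days. Mon Aug 27 2035 + 14 days = Mon Sep 10 2035.

Mon Sep 10 2035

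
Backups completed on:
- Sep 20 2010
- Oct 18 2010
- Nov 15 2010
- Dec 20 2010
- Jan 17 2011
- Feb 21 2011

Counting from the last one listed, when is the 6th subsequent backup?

Aug 15 2011

These are Mondays at 28- or 35-day spacing (28, 28, 35, 28, 35).
The pattern: 3rd Monday of the month.
March 2011 — 3rd Monday is Mar 21 2011.
April 2011 — 3rd Monday is Apr 18 2011.
May 2011 — 3rd Monday is May 16 2011.
3rd Monday of June 2011: Jun 20 2011.
July 2011 — 3rd Monday is Jul 18 2011.
August 2011 — 3rd Monday is Aug 15 2011.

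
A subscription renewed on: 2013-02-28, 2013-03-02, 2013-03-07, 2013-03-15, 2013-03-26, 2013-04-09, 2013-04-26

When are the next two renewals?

Intervals are 2, 5, 8, 11, 14, 17 days — an arithmetic progression with common difference 3.
Next gap: 20 days. 2013-04-26 + 20 days = 2013-05-16.
Next gap: 23 days. 2013-05-16 + 23 days = 2013-06-08.

2013-05-16, 2013-06-08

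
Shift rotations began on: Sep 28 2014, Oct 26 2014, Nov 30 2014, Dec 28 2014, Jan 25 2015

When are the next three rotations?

Every date is a Sunday; gaps 28, 35, 28, 28 days.
Each is the last Sunday of its month (at least one falls on the 29th or later, ruling out '4th Sunday').
February 2015 ends with Sunday Feb 22 2015.
March 2015 ends with Sunday Mar 29 2015.
April 2015 ends with Sunday Apr 26 2015.

Feb 22 2015, Mar 29 2015, Apr 26 2015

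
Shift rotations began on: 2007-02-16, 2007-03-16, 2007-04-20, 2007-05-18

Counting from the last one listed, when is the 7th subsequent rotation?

All dates are Fridays, 28, 35, 28 days apart.
Specifically, the 3rd Friday of each month.
3rd Friday of June 2007: 2007-06-15.
July 2007 — 3rd Friday is 2007-07-20.
3rd Friday of August 2007: 2007-08-17.
September 2007 — 3rd Friday is 2007-09-21.
3rd Friday of October 2007: 2007-10-19.
3rd Friday of November 2007: 2007-11-16.
December 2007 — 3rd Friday is 2007-12-21.

2007-12-21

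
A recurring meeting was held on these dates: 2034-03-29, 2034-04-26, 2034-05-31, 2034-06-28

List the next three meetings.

2034-07-26, 2034-08-30, 2034-09-27

All Wednesdays; the gaps (28, 35, 28) vary with month length.
This is the last Wednesday of each month.
Last Wednesday of July 2034: 2034-07-26.
Last Wednesday of August 2034: 2034-08-30.
Last Wednesday of September 2034: 2034-09-27.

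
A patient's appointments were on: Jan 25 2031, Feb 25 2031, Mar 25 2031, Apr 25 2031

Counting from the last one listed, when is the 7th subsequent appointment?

Each date is the 25th; the gaps (31, 28, 31) track the month lengths.
The rule is the 25th of each month.
May 2031: May 25 2031.
Next: June 2031 → Jun 25 2031.
Next: July 2031 → Jul 25 2031.
Next: August 2031 → Aug 25 2031.
Next: September 2031 → Sep 25 2031.
Next: October 2031 → Oct 25 2031.
Next: November 2031 → Nov 25 2031.

Nov 25 2031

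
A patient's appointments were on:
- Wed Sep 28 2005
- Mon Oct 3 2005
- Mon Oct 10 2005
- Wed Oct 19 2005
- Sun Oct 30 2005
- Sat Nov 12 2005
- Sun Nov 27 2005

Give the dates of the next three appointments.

Wed Dec 14 2005, Mon Jan 2 2006, Mon Jan 23 2006

Gaps: 5, 7, 9, 11, 13, 15 days — each gap is 2 larger than the previous one.
Next gap: 17 days. Sun Nov 27 2005 + 17 days = Wed Dec 14 2005.
Next gap: 19 days. Wed Dec 14 2005 + 19 days = Mon Jan 2 2006.
Next gap: 21 days. Mon Jan 2 2006 + 21 days = Mon Jan 23 2006.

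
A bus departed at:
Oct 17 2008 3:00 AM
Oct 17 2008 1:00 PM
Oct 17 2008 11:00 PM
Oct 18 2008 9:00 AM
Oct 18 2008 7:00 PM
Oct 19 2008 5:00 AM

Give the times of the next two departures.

The interval is a steady 10 hours (10, 10, 10, 10, 10).
Oct 19 2008 5:00 AM + 10 h = Oct 19 2008 3:00 PM.
Oct 19 2008 3:00 PM + 10 h = Oct 20 2008 1:00 AM.

Oct 19 2008 3:00 PM, Oct 20 2008 1:00 AM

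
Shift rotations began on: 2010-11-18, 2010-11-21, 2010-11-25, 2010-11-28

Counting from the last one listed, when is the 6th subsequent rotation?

2010-12-19

The gap pattern 3, 4, 3 repeats every 2 events.
These are the Thursdays and Sundays of each week.
Next Thursday: 2010-12-02.
The following Sunday is 2010-12-05.
Next Thursday: 2010-12-09.
The following Sunday is 2010-12-12.
Next Thursday: 2010-12-16.
Next Sunday: 2010-12-19.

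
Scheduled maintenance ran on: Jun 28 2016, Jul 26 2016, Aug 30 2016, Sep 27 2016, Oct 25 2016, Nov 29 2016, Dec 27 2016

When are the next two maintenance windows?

Every date is a Tuesday; gaps 28, 35, 28, 28, 35, 28 days.
Each is the last Tuesday of its month (at least one falls on the 29th or later, ruling out '4th Tuesday').
January 2017 ends with Tuesday Jan 31 2017.
February 2017 ends with Tuesday Feb 28 2017.

Jan 31 2017, Feb 28 2017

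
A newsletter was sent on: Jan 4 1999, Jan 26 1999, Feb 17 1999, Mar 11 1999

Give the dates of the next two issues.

Apr 2 1999, Apr 24 1999

Every event comes 22 days after the last (22, 22, 22).
Mar 11 1999 + 22 days = Apr 2 1999.
Apr 2 1999 + 22 days = Apr 24 1999.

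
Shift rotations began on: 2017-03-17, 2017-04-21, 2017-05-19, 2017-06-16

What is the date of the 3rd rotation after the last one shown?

All dates are Fridays, 35, 28, 28 days apart.
Specifically, the 3rd Friday of each month.
3rd Friday of July 2017: 2017-07-21.
3rd Friday of August 2017: 2017-08-18.
September 2017 — 3rd Friday is 2017-09-15.

2017-09-15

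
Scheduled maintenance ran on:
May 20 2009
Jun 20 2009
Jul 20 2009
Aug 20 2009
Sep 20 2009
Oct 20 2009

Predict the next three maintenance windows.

Nov 20 2009, Dec 20 2009, Jan 20 2010

Gaps: 31, 30, 31, 31, 30 days — not constant. Every event is on the 20th of the month.
Pattern: the 20th of each month.
November 2009: Nov 20 2009.
Next: December 2009 → Dec 20 2009.
Next: January 2010 → Jan 20 2010.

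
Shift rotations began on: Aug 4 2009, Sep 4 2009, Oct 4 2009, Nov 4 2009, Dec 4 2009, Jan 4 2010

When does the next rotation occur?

Feb 4 2010

Gaps: 31, 30, 31, 30, 31 days — not constant. Every event is on the 4th of the month.
Pattern: the 4th of each month.
Next: February 2010 → Feb 4 2010.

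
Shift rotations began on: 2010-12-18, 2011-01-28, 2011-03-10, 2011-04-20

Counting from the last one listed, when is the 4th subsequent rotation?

The spacing is 41, 41, 41 days — always 41 days.
2011-04-20 + 41 days = 2011-05-31.
2011-05-31 + 41 days = 2011-07-11.
2011-07-11 + 41 days = 2011-08-21.
2011-08-21 + 41 days = 2011-10-01.

2011-10-01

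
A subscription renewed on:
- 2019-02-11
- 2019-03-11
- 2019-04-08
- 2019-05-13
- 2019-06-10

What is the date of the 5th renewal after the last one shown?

2019-11-11

All dates are Mondays, 28, 28, 35, 28 days apart.
Specifically, the 2nd Monday of each month.
July 2019 — 2nd Monday is 2019-07-08.
2nd Monday of August 2019: 2019-08-12.
September 2019 — 2nd Monday is 2019-09-09.
October 2019 — 2nd Monday is 2019-10-14.
2nd Monday of November 2019: 2019-11-11.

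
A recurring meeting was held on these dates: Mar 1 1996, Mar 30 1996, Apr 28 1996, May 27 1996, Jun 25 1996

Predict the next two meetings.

The spacing is 29, 29, 29, 29 days — always 29 days.
Jun 25 1996 + 29 days = Jul 24 1996.
Jul 24 1996 + 29 days = Aug 22 1996.

Jul 24 1996, Aug 22 1996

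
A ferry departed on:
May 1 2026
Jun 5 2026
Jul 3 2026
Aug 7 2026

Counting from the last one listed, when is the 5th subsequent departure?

Jan 1 2027

All dates are Fridays, 35, 28, 35 days apart.
Specifically, the 1st Friday of each month.
September 2026 — 1st Friday is Sep 4 2026.
October 2026 — 1st Friday is Oct 2 2026.
1st Friday of November 2026: Nov 6 2026.
1st Friday of December 2026: Dec 4 2026.
1st Friday of January 2027: Jan 1 2027.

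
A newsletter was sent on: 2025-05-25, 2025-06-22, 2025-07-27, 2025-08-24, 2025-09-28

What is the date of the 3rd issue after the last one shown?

Gaps: 28, 35, 28, 35 days — a mix of 28 and 35. Every date is a Sunday.
Each is the 4th Sunday of its month.
October 2025 — 4th Sunday is 2025-10-26.
4th Sunday of November 2025: 2025-11-23.
December 2025 — 4th Sunday is 2025-12-28.

2025-12-28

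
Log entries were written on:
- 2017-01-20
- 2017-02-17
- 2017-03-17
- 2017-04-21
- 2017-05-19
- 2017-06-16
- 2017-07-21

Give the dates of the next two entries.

2017-08-18, 2017-09-15

These are Fridays at 28- or 35-day spacing (28, 28, 35, 28, 28, 35).
The pattern: 3rd Friday of the month.
August 2017 — 3rd Friday is 2017-08-18.
September 2017 — 3rd Friday is 2017-09-15.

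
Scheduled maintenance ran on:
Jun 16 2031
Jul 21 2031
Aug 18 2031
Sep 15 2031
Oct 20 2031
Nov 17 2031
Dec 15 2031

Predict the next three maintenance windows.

All dates are Mondays, 35, 28, 28, 35, 28, 28 days apart.
Specifically, the 3rd Monday of each month.
January 2032 — 3rd Monday is Jan 19 2032.
February 2032 — 3rd Monday is Feb 16 2032.
March 2032 — 3rd Monday is Mar 15 2032.

Jan 19 2032, Feb 16 2032, Mar 15 2032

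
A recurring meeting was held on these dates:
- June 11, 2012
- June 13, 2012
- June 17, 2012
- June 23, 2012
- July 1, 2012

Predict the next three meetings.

Gaps: 2, 4, 6, 8 days — each gap is 2 larger than the previous one.
Next gap: 10 days. July 1, 2012 + 10 days = July 11, 2012.
Next gap: 12 days. July 11, 2012 + 12 days = July 23, 2012.
Next gap: 14 days. July 23, 2012 + 14 days = August 6, 2012.

July 11, 2012; July 23, 2012; August 6, 2012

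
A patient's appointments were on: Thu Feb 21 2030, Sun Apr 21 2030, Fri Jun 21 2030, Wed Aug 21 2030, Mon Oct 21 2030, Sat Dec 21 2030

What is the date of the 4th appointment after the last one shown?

Thu Aug 21 2031

Gaps: 59, 61, 61, 61, 61 days — not constant. Every event is on the 21st of the month.
Pattern: the 21st of every 2 months.
February 2031: Fri Feb 21 2031.
Next: April 2031 → Mon Apr 21 2031.
Next: June 2031 → Sat Jun 21 2031.
August 2031: Thu Aug 21 2031.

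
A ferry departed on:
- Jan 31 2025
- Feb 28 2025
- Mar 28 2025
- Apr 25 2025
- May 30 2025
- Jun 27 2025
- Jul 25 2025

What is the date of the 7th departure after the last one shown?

Every date is a Friday; gaps 28, 28, 28, 35, 28, 28 days.
Each is the last Friday of its month (at least one falls on the 29th or later, ruling out '4th Friday').
Last Friday of August 2025: Aug 29 2025.
Last Friday of September 2025: Sep 26 2025.
October 2025 ends with Friday Oct 31 2025.
Last Friday of November 2025: Nov 28 2025.
December 2025 ends with Friday Dec 26 2025.
January 2026 ends with Friday Jan 30 2026.
February 2026 ends with Friday Feb 27 2026.

Feb 27 2026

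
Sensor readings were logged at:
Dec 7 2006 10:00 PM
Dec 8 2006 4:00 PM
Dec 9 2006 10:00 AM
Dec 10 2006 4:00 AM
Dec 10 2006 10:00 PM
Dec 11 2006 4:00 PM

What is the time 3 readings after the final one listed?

Dec 13 2006 10:00 PM

Spacing: 18, 18, 18, 18, 18 h — constant 18 h.
Dec 11 2006 4:00 PM + 18 h = Dec 12 2006 10:00 AM.
Dec 12 2006 10:00 AM + 18 h = Dec 13 2006 4:00 AM.
Dec 13 2006 4:00 AM + 18 h = Dec 13 2006 10:00 PM.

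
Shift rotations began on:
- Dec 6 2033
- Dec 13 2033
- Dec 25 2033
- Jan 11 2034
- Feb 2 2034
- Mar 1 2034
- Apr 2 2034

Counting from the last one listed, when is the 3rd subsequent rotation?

Gaps: 7, 12, 17, 22, 27, 32 days — each gap is 5 larger than the previous one.
Next gap: 37 days. Apr 2 2034 + 37 days = May 9 2034.
Next gap: 42 days. May 9 2034 + 42 days = Jun 20 2034.
Next gap: 47 days. Jun 20 2034 + 47 days = Aug 6 2034.

Aug 6 2034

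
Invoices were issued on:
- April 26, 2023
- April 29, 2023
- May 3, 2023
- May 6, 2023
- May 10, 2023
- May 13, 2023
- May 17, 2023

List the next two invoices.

May 20, 2023; May 24, 2023

Gaps: 3, 4, 3, 4, 3, 4 days — not constant, but cyclic with period 2.
The events fall on every Wednesday and Saturday.
The following Saturday is May 20, 2023.
Next Wednesday: May 24, 2023.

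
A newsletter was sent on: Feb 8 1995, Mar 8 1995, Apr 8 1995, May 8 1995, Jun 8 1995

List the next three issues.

Jul 8 1995, Aug 8 1995, Sep 8 1995

Each date is the 8th; the gaps (28, 31, 30, 31) track the month lengths.
The rule is the 8th of each month.
Next: July 1995 → Jul 8 1995.
Next: August 1995 → Aug 8 1995.
September 1995: Sep 8 1995.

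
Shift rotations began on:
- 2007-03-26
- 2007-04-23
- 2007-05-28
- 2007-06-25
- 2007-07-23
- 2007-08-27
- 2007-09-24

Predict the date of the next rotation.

These are Mondays at 28- or 35-day spacing (28, 35, 28, 28, 35, 28).
The pattern: 4th Monday of the month.
4th Monday of October 2007: 2007-10-22.

2007-10-22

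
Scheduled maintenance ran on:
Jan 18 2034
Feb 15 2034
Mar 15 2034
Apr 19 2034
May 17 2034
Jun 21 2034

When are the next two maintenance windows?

Jul 19 2034, Aug 16 2034

These are Wednesdays at 28- or 35-day spacing (28, 28, 35, 28, 35).
The pattern: 3rd Wednesday of the month.
July 2034 — 3rd Wednesday is Jul 19 2034.
3rd Wednesday of August 2034: Aug 16 2034.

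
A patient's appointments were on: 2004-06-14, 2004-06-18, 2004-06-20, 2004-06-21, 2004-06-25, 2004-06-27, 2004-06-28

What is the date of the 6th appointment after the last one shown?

2004-07-12

Every event lands on a Monday or Friday or Sunday (gaps cycle 4, 2, 1, 4, 2, 1).
So the schedule is: every Monday, Friday and Sunday.
The following Friday is 2004-07-02.
Next Sunday: 2004-07-04.
The following Monday is 2004-07-05.
The following Friday is 2004-07-09.
The following Sunday is 2004-07-11.
The following Monday is 2004-07-12.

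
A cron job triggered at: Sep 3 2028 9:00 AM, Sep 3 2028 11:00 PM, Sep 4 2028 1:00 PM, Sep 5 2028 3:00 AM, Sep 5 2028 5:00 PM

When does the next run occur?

Sep 6 2028 7:00 AM

The interval is a steady 14 hours (14, 14, 14, 14).
Sep 5 2028 5:00 PM + 14 h = Sep 6 2028 7:00 AM.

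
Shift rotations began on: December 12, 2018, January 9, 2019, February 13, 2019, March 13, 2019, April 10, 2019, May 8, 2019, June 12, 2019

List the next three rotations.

July 10, 2019; August 14, 2019; September 11, 2019

All dates are Wednesdays, 28, 35, 28, 28, 28, 35 days apart.
Specifically, the 2nd Wednesday of each month.
July 2019 — 2nd Wednesday is July 10, 2019.
2nd Wednesday of August 2019: August 14, 2019.
2nd Wednesday of September 2019: September 11, 2019.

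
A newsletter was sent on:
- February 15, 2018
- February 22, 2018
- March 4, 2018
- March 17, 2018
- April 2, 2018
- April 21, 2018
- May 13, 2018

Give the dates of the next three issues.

June 7, 2018; July 5, 2018; August 5, 2018

Gaps: 7, 10, 13, 16, 19, 22 days — each gap is 3 larger than the previous one.
Next gap: 25 days. May 13, 2018 + 25 days = June 7, 2018.
Next gap: 28 days. June 7, 2018 + 28 days = July 5, 2018.
Next gap: 31 days. July 5, 2018 + 31 days = August 5, 2018.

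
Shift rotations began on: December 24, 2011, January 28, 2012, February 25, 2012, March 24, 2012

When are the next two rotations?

April 28, 2012; May 26, 2012

These are Saturdays at 28- or 35-day spacing (35, 28, 28).
The pattern: 4th Saturday of the month.
4th Saturday of April 2012: April 28, 2012.
May 2012 — 4th Saturday is May 26, 2012.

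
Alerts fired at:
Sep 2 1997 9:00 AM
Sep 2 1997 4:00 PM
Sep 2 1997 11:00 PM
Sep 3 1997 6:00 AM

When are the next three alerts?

Spacing: 7, 7, 7 h — constant 7 h.
Sep 3 1997 6:00 AM + 7 h = Sep 3 1997 1:00 PM.
Sep 3 1997 1:00 PM + 7 h = Sep 3 1997 8:00 PM.
Sep 3 1997 8:00 PM + 7 h = Sep 4 1997 3:00 AM.

Sep 3 1997 1:00 PM, Sep 3 1997 8:00 PM, Sep 4 1997 3:00 AM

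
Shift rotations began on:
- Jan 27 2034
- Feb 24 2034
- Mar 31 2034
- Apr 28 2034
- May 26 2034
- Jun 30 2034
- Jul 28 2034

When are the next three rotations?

Aug 25 2034, Sep 29 2034, Oct 27 2034

These are Fridays with 28, 35, 28, 28, 35, 28-day gaps.
Each is the final Friday of its month — Mar 31 2034 is past the 28th, so '4th Friday' doesn't fit.
Last Friday of August 2034: Aug 25 2034.
Last Friday of September 2034: Sep 29 2034.
Last Friday of October 2034: Oct 27 2034.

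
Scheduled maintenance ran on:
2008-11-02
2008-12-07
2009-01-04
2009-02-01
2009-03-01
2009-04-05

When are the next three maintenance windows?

All dates are Sundays, 35, 28, 28, 28, 35 days apart.
Specifically, the 1st Sunday of each month.
1st Sunday of May 2009: 2009-05-03.
1st Sunday of June 2009: 2009-06-07.
July 2009 — 1st Sunday is 2009-07-05.

2009-05-03, 2009-06-07, 2009-07-05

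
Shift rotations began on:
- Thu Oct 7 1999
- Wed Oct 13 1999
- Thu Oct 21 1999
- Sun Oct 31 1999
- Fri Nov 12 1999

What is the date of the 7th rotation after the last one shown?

Fri Mar 31 2000

Intervals are 6, 8, 10, 12 days — an arithmetic progression with common difference 2.
Next gap: 14 days. Fri Nov 12 1999 + 14 days = Fri Nov 26 1999.
Next gap: 16 days. Fri Nov 26 1999 + 16 days = Sun Dec 12 1999.
Next gap: 18 days. Sun Dec 12 1999 + 18 days = Thu Dec 30 1999.
Next gap: 20 days. Thu Dec 30 1999 + 20 days = Wed Jan 19 2000.
Next gap: 22 days. Wed Jan 19 2000 + 22 days = Thu Feb 10 2000.
Next gap: 24 days. Thu Feb 10 2000 + 24 days = Sun Mar 5 2000.
Next gap: 26 days. Sun Mar 5 2000 + 26 days = Fri Mar 31 2000.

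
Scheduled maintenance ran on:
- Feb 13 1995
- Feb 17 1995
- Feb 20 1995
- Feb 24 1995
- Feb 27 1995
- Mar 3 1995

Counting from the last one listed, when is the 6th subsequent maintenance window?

The gap pattern 4, 3, 4, 3, 4 repeats every 2 events.
These are the Mondays and Fridays of each week.
The following Monday is Mar 6 1995.
Next Friday: Mar 10 1995.
Next Monday: Mar 13 1995.
The following Friday is Mar 17 1995.
The following Monday is Mar 20 1995.
The following Friday is Mar 24 1995.

Mar 24 1995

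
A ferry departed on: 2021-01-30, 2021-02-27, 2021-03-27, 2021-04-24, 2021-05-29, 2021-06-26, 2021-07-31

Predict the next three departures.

2021-08-28, 2021-09-25, 2021-10-30

These are Saturdays with 28, 28, 28, 35, 28, 35-day gaps.
Each is the final Saturday of its month — 2021-01-30 is past the 28th, so '4th Saturday' doesn't fit.
August 2021 ends with Saturday 2021-08-28.
September 2021 ends with Saturday 2021-09-25.
Last Saturday of October 2021: 2021-10-30.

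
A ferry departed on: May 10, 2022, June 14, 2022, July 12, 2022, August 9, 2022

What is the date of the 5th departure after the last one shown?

January 10, 2023

All dates are Tuesdays, 35, 28, 28 days apart.
Specifically, the 2nd Tuesday of each month.
September 2022 — 2nd Tuesday is September 13, 2022.
2nd Tuesday of October 2022: October 11, 2022.
November 2022 — 2nd Tuesday is November 8, 2022.
2nd Tuesday of December 2022: December 13, 2022.
January 2023 — 2nd Tuesday is January 10, 2023.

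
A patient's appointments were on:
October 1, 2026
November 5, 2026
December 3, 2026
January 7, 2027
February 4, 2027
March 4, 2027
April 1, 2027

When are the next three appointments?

May 6, 2027; June 3, 2027; July 1, 2027

All dates are Thursdays, 35, 28, 35, 28, 28, 28 days apart.
Specifically, the 1st Thursday of each month.
May 2027 — 1st Thursday is May 6, 2027.
1st Thursday of June 2027: June 3, 2027.
July 2027 — 1st Thursday is July 1, 2027.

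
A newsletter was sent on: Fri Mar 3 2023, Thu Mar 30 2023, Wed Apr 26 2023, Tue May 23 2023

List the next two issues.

Mon Jun 19 2023, Sun Jul 16 2023

The spacing is 27, 27, 27 days — always 27 days.
Tue May 23 2023 + 27 days = Mon Jun 19 2023.
Mon Jun 19 2023 + 27 days = Sun Jul 16 2023.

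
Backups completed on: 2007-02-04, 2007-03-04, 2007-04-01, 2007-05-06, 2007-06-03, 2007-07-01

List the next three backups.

All dates are Sundays, 28, 28, 35, 28, 28 days apart.
Specifically, the 1st Sunday of each month.
August 2007 — 1st Sunday is 2007-08-05.
September 2007 — 1st Sunday is 2007-09-02.
1st Sunday of October 2007: 2007-10-07.

2007-08-05, 2007-09-02, 2007-10-07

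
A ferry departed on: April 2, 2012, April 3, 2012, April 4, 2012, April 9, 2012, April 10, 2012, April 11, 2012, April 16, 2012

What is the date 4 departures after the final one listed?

Every event lands on a Monday or Tuesday or Wednesday (gaps cycle 1, 1, 5, 1, 1, 5).
So the schedule is: every Monday, Tuesday and Wednesday.
Next Tuesday: April 17, 2012.
The following Wednesday is April 18, 2012.
The following Monday is April 23, 2012.
Next Tuesday: April 24, 2012.

April 24, 2012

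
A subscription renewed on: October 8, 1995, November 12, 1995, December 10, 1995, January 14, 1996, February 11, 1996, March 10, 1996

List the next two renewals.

April 14, 1996; May 12, 1996

Gaps: 35, 28, 35, 28, 28 days — a mix of 28 and 35. Every date is a Sunday.
Each is the 2nd Sunday of its month.
April 1996 — 2nd Sunday is April 14, 1996.
2nd Sunday of May 1996: May 12, 1996.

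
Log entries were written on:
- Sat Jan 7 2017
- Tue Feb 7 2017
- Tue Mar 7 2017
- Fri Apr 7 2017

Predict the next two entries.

The day-of-month is always 7 (31, 28, 31 days between events).
So this recurs on the 7th of each month.
Next: May 2017 → Sun May 7 2017.
June 2017: Wed Jun 7 2017.

Sun May 7 2017, Wed Jun 7 2017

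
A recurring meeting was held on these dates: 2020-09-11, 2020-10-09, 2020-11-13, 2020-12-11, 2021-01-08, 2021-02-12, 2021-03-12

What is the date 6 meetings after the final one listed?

2021-09-10

Gaps: 28, 35, 28, 28, 35, 28 days — a mix of 28 and 35. Every date is a Friday.
Each is the 2nd Friday of its month.
April 2021 — 2nd Friday is 2021-04-09.
2nd Friday of May 2021: 2021-05-14.
June 2021 — 2nd Friday is 2021-06-11.
2nd Friday of July 2021: 2021-07-09.
August 2021 — 2nd Friday is 2021-08-13.
2nd Friday of September 2021: 2021-09-10.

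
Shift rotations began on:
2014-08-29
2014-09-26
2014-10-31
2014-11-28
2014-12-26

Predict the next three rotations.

These are Fridays with 28, 35, 28, 28-day gaps.
Each is the final Friday of its month — 2014-08-29 is past the 28th, so '4th Friday' doesn't fit.
Last Friday of January 2015: 2015-01-30.
February 2015 ends with Friday 2015-02-27.
Last Friday of March 2015: 2015-03-27.

2015-01-30, 2015-02-27, 2015-03-27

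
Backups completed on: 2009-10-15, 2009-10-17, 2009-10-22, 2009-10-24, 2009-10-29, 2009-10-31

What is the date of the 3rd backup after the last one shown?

2009-11-12

Every event lands on a Thursday or Saturday (gaps cycle 2, 5, 2, 5, 2).
So the schedule is: every Thursday and Saturday.
The following Thursday is 2009-11-05.
Next Saturday: 2009-11-07.
Next Thursday: 2009-11-12.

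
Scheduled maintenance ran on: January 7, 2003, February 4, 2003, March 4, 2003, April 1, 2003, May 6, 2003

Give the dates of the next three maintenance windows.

All dates are Tuesdays, 28, 28, 28, 35 days apart.
Specifically, the 1st Tuesday of each month.
1st Tuesday of June 2003: June 3, 2003.
1st Tuesday of July 2003: July 1, 2003.
1st Tuesday of August 2003: August 5, 2003.

June 3, 2003; July 1, 2003; August 5, 2003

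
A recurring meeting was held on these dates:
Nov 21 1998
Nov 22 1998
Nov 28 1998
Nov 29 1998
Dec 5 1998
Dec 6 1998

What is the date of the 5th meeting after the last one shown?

The gap pattern 1, 6, 1, 6, 1 repeats every 2 events.
These are the Saturdays and Sundays of each week.
Next Saturday: Dec 12 1998.
The following Sunday is Dec 13 1998.
Next Saturday: Dec 19 1998.
The following Sunday is Dec 20 1998.
The following Saturday is Dec 26 1998.

Dec 26 1998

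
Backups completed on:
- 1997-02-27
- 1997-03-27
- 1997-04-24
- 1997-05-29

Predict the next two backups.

1997-06-26, 1997-07-31

Every date is a Thursday; gaps 28, 28, 35 days.
Each is the last Thursday of its month (at least one falls on the 29th or later, ruling out '4th Thursday').
Last Thursday of June 1997: 1997-06-26.
July 1997 ends with Thursday 1997-07-31.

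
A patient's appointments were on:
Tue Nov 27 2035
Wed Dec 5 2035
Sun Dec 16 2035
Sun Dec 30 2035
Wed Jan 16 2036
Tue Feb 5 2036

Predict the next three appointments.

The spacing grows by 3 each time: 8, 11, 14, 17, 20 days.
Next gap: 23 days. Tue Feb 5 2036 + 23 days = Thu Feb 28 2036.
Next gap: 26 days. Thu Feb 28 2036 + 26 days = Tue Mar 25 2036.
Next gap: 29 days. Tue Mar 25 2036 + 29 days = Wed Apr 23 2036.

Thu Feb 28 2036, Tue Mar 25 2036, Wed Apr 23 2036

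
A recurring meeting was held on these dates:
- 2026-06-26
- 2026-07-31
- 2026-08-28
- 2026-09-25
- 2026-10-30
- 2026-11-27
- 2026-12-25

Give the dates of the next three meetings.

2027-01-29, 2027-02-26, 2027-03-26

All Fridays; the gaps (35, 28, 28, 35, 28, 28) vary with month length.
This is the last Friday of each month.
January 2027 ends with Friday 2027-01-29.
February 2027 ends with Friday 2027-02-26.
Last Friday of March 2027: 2027-03-26.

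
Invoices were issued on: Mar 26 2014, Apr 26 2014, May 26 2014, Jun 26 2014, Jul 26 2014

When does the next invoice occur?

Aug 26 2014

The day-of-month is always 26 (31, 30, 31, 30 days between events).
So this recurs on the 26th of each month.
August 2014: Aug 26 2014.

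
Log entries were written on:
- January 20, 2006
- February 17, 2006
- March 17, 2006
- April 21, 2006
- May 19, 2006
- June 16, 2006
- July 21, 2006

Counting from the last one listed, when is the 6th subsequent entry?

These are Fridays at 28- or 35-day spacing (28, 28, 35, 28, 28, 35).
The pattern: 3rd Friday of the month.
3rd Friday of August 2006: August 18, 2006.
September 2006 — 3rd Friday is September 15, 2006.
October 2006 — 3rd Friday is October 20, 2006.
November 2006 — 3rd Friday is November 17, 2006.
3rd Friday of December 2006: December 15, 2006.
3rd Friday of January 2007: January 19, 2007.

January 19, 2007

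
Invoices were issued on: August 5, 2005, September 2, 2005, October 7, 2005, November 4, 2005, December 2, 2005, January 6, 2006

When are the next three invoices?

Gaps: 28, 35, 28, 28, 35 days — a mix of 28 and 35. Every date is a Friday.
Each is the 1st Friday of its month.
February 2006 — 1st Friday is February 3, 2006.
March 2006 — 1st Friday is March 3, 2006.
1st Friday of April 2006: April 7, 2006.

February 3, 2006; March 3, 2006; April 7, 2006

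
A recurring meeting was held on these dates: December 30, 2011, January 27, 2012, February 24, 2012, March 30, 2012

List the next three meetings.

Every date is a Friday; gaps 28, 28, 35 days.
Each is the last Friday of its month (at least one falls on the 29th or later, ruling out '4th Friday').
Last Friday of April 2012: April 27, 2012.
May 2012 ends with Friday May 25, 2012.
June 2012 ends with Friday June 29, 2012.

April 27, 2012; May 25, 2012; June 29, 2012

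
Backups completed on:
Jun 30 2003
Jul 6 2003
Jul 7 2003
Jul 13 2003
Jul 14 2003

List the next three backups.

Jul 20 2003, Jul 21 2003, Jul 27 2003

Gaps: 6, 1, 6, 1 days — not constant, but cyclic with period 2.
The events fall on every Monday and Sunday.
The following Sunday is Jul 20 2003.
The following Monday is Jul 21 2003.
Next Sunday: Jul 27 2003.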